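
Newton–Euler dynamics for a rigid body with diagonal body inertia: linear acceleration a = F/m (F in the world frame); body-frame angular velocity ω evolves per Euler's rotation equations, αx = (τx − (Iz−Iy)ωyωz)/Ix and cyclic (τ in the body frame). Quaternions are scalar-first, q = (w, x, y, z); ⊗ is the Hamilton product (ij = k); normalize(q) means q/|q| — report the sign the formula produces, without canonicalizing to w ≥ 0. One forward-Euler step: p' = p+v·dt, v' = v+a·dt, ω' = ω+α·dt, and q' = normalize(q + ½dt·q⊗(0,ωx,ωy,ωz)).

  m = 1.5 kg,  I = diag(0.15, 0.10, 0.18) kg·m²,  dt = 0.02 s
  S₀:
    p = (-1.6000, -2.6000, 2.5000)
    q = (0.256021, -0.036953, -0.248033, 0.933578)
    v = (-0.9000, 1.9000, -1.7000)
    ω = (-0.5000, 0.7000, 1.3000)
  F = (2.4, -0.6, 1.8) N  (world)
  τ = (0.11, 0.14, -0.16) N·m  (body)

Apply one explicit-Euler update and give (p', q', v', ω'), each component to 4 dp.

p' = (-1.6180, -2.5620, 2.4660)
q' = (0.2454, -0.0480, -0.2504, 0.9353)
v' = (-0.8680, 1.8920, -1.6760)
ω' = (-0.4950, 0.7241, 1.2803)

angular accel α = (0.2480, 1.2050, -0.9861)
ω' = ω + α·dt = (-0.4950, 0.7241, 1.2803)
2q̇ = q⊗(0,ω) = (-1.0585048, -1.1039580, -0.2395354, 0.1829437)
q + ½dt·q⊗(0,ω), renormalized = (0.2454, -0.0480, -0.2504, 0.9353)
a = (1.6000, -0.4000, 1.2000)
p + v·dt = (-1.6180, -2.5620, 2.4660)
v + (F/m)dt = (-0.8680, 1.8920, -1.6760)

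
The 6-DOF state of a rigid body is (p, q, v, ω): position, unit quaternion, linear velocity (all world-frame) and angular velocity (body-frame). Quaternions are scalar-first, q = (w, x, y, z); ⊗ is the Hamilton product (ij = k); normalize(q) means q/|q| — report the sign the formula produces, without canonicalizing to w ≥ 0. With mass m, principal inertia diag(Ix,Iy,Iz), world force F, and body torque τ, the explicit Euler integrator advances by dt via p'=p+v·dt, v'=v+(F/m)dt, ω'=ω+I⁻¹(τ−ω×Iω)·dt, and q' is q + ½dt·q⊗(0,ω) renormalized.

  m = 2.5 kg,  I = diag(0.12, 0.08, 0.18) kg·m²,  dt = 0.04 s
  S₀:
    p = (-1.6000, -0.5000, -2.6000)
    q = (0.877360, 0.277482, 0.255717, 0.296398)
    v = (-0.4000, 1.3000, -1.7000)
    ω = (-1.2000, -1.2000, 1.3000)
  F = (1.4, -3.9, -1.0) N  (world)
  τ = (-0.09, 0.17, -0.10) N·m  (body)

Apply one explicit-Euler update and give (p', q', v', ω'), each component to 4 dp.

p' = (-1.6160, -0.4480, -2.6680)
q' = (0.8816, 0.2699, 0.2201, 0.3184)
v' = (-0.3776, 1.2376, -1.7160)
ω' = (-1.1780, -1.1618, 1.2906)

α = I⁻¹(τ − ω×Iω) = (0.5500, 0.9550, -0.2356)
new body rate ω' = (-1.1780, -1.1618, 1.2906)
Hamilton product q⊗(0,ω) = (0.2545214, -0.3647223, -1.7692362, 1.1144500)
q' = normalize(q + ½dt·q⊗(0,ω)) = (0.8816, 0.2699, 0.2201, 0.3184)
linear accel F/m = (0.5600, -1.5600, -0.4000)
p + v·dt = (-1.6160, -0.4480, -2.6680)
new velocity v' = (-0.3776, 1.2376, -1.7160)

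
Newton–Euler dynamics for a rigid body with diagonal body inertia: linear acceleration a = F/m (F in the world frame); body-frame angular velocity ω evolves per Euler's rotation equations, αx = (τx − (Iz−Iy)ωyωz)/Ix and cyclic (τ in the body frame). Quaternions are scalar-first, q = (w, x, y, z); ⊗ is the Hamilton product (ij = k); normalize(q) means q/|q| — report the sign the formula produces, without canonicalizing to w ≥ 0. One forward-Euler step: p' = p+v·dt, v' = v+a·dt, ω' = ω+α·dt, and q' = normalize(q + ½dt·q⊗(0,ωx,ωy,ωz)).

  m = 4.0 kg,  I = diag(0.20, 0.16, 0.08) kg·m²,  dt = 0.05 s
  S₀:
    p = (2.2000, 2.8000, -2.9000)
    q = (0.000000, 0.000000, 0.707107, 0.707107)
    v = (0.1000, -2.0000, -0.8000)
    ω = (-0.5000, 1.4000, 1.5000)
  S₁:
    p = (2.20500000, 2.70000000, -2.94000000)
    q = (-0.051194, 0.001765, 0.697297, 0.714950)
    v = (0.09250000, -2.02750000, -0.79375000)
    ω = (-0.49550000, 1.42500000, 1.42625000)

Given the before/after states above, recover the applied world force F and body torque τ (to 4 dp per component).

Δv = v₁−v₀ = (-0.00750000, -0.02750000, 0.00625000)
applied force F = (-0.6000, -2.2000, 0.5000)
Δω = ω₁−ω₀ = (0.00450000, 0.02500000, -0.07375000)
I·α + gyro = (-0.1500, -0.0100, -0.0900)

F = (-0.6000, -2.2000, 0.5000)
τ = (-0.1500, -0.0100, -0.0900)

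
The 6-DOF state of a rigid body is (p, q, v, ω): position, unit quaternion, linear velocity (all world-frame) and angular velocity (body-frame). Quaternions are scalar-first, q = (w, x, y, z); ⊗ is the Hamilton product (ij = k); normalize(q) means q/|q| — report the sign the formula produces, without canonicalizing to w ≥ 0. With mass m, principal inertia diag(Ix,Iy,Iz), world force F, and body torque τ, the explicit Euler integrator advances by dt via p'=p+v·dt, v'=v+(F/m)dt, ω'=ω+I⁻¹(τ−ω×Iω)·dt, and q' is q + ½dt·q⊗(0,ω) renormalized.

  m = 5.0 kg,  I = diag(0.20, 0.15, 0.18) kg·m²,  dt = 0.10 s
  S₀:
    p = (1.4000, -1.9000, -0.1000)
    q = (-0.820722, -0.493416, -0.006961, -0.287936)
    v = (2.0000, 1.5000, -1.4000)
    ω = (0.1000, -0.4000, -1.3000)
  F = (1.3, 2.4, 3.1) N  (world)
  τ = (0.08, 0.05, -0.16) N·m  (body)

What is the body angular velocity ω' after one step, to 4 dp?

ω' = (0.1322, -0.3649, -1.3900)

gyro term ω×Iω = (0.0156, -0.0026, 0.0020)
angular accel α = (0.3220, 0.3507, -0.9000)
ω + α·dt = (0.1322, -0.3649, -1.3900)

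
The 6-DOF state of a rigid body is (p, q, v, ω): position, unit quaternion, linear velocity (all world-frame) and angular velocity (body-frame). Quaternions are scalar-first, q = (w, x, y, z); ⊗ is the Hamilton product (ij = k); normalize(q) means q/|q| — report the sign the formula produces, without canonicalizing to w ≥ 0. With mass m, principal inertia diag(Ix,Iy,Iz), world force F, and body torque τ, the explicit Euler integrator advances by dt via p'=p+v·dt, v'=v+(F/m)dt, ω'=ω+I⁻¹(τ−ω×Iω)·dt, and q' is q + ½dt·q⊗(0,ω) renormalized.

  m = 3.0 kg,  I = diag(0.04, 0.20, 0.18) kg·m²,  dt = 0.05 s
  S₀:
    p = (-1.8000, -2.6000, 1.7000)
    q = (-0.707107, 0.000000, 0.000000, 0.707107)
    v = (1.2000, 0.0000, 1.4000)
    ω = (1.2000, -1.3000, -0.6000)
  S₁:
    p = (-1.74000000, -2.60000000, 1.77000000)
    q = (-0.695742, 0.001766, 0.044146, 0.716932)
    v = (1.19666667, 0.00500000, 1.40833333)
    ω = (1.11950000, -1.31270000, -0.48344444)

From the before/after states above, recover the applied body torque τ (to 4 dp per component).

τ = (-0.0800, 0.0500, 0.1700)

Δω = ω₁−ω₀ = (-0.08050000, -0.01270000, 0.11655556)
precession coupling = (-0.0156, 0.1008, -0.2496)
τ = I·(Δω/dt) + ω₀×(Iω₀) = (-0.0800, 0.0500, 0.1700)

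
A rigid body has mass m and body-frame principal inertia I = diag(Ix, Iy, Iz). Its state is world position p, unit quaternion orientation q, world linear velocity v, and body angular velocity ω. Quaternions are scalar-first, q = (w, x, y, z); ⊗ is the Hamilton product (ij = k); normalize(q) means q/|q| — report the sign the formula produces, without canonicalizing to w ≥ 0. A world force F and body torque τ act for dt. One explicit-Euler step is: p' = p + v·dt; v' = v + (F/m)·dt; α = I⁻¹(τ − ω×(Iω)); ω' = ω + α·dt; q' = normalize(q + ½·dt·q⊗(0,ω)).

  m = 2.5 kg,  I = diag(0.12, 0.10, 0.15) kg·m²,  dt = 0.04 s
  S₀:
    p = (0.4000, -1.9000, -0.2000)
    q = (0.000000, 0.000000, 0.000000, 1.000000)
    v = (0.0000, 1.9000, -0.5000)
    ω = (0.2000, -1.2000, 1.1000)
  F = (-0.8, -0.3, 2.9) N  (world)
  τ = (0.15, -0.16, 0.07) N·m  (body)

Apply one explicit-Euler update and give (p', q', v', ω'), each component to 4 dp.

p' = (0.4000, -1.8240, -0.2200)
q' = (-0.0220, 0.0240, 0.0040, 0.9995)
v' = (-0.0128, 1.8952, -0.4536)
ω' = (0.2720, -1.2614, 1.1174)

p + v·dt = (0.4000, -1.8240, -0.2200)
v' = v + a·dt = (-0.0128, 1.8952, -0.4536)
ω×(Iω) gyroscopic = (-0.0660, -0.0066, 0.0048)
α = I⁻¹(τ − ω×Iω) = (1.8000, -1.5340, 0.4347)
ω' = ω + α·dt = (0.2720, -1.2614, 1.1174)
q⊗(0,ω) = (-1.1000000, 1.2000000, 0.2000000, 0.0000000)
q' = normalize(q + ½dt·q⊗(0,ω)) = (-0.0220, 0.0240, 0.0040, 0.9995)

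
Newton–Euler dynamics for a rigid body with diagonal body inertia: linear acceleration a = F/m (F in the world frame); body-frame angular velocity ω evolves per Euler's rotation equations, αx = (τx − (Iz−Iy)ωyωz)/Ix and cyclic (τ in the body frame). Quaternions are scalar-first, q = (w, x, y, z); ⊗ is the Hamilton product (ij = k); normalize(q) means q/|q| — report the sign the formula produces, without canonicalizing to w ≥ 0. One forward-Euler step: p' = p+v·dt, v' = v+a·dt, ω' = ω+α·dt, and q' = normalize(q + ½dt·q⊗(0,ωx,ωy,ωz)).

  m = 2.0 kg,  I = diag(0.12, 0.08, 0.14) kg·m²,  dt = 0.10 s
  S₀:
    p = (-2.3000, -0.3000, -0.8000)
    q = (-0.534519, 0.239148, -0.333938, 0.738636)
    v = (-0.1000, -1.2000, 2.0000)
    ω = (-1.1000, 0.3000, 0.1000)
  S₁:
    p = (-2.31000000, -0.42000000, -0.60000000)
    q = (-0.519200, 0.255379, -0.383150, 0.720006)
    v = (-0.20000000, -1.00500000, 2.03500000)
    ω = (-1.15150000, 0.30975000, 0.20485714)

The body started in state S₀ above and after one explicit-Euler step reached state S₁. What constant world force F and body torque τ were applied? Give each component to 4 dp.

Δω = ω₁−ω₀ = (-0.05150000, 0.00975000, 0.10485714)
gyro term ω₀×Iω₀ = (0.0018, 0.0022, 0.0132)
I·α + gyro = (-0.0600, 0.0100, 0.1600)
v₁ − v₀ = (-0.10000000, 0.19500000, 0.03500000)
F = m·Δv/dt = (-2.0000, 3.9000, 0.7000)

F = (-2.0000, 3.9000, 0.7000)
τ = (-0.0600, 0.0100, 0.1600)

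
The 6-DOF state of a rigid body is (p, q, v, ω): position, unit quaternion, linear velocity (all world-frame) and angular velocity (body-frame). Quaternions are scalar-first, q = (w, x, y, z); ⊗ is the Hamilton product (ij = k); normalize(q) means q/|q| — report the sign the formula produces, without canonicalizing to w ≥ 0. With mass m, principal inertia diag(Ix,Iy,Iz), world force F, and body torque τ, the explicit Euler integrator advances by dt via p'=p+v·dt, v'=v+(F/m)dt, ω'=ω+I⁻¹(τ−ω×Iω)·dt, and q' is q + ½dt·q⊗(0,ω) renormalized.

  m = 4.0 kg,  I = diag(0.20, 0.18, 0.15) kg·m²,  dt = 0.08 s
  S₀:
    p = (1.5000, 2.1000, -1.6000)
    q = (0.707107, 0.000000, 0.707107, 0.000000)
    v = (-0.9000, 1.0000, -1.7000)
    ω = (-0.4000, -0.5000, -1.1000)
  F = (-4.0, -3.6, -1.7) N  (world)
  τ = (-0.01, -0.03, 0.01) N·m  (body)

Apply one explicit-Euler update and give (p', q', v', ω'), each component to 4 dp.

p' = (1.4280, 2.1800, -1.7360)
q' = (0.7203, -0.0424, 0.6921, -0.0198)
v' = (-0.9800, 0.9280, -1.7340)
ω' = (-0.3974, -0.5231, -1.0925)

p' = p + v·dt = (1.4280, 2.1800, -1.7360)
v' = v + a·dt = (-0.9800, 0.9280, -1.7340)
α = I⁻¹(τ − ω×Iω) = (0.0325, -0.2889, 0.0933)
ω' = ω + α·dt = (-0.3974, -0.5231, -1.0925)
Hamilton product q⊗(0,ω) = (0.3535535, -1.0606605, -0.3535535, -0.4949749)
q + ½dt·q⊗(0,ω), renormalized = (0.7203, -0.0424, 0.6921, -0.0198)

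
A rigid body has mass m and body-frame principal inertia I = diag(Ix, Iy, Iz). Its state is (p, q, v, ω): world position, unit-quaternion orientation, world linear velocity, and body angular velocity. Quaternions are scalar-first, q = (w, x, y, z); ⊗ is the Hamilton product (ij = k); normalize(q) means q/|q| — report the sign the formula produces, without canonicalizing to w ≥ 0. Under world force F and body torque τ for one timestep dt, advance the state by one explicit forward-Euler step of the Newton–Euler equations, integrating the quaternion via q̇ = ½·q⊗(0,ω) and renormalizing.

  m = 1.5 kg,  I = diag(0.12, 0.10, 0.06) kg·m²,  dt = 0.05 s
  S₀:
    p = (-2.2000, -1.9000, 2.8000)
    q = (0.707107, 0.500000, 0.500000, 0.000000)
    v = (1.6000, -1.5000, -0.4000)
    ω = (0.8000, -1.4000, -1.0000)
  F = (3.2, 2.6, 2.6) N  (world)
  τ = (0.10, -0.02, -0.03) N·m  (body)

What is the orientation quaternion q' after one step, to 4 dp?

Hamilton product q⊗(0,ω) = (0.3000000, 0.0656856, -0.4899498, -1.8071070)
q' = normalize(q + ½dt·q⊗(0,ω)) = (0.7138, 0.5011, 0.4872, -0.0451)

q' = (0.7138, 0.5011, 0.4872, -0.0451)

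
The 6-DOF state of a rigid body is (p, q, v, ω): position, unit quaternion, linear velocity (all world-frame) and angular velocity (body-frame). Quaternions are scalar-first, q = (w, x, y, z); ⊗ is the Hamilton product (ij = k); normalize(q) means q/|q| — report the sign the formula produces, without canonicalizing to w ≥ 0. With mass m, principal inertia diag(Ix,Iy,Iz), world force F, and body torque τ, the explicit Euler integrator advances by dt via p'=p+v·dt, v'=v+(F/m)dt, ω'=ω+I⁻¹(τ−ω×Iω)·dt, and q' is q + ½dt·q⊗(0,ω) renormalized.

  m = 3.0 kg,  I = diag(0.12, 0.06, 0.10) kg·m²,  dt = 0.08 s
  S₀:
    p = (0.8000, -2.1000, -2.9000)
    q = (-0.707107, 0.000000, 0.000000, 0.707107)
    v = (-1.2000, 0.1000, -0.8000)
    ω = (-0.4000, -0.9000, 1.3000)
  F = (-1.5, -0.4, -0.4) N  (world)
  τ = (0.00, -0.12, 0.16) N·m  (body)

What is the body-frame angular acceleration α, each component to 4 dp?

precession coupling ω×(Iω) = (-0.0468, -0.0104, -0.0216)
(τ − ω×Iω)/I = (0.3900, -1.8267, 1.8160)

α = (0.3900, -1.8267, 1.8160)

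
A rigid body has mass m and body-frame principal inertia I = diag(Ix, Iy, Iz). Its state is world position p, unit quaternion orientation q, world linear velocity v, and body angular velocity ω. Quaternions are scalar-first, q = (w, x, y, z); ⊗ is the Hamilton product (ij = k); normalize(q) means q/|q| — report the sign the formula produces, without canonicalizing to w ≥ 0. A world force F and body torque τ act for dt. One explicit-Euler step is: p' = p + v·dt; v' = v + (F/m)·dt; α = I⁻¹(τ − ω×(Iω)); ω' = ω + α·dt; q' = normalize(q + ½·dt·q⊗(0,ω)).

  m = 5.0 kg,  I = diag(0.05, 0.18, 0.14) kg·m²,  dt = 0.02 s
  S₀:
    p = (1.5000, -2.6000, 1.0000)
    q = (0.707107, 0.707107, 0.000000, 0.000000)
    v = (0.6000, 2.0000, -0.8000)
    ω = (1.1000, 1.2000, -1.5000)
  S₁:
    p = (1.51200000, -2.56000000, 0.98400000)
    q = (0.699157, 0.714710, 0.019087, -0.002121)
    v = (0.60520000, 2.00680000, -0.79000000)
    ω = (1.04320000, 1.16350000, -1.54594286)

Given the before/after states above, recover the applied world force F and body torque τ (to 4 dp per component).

Δω = ω₁−ω₀ = (-0.05680000, -0.03650000, -0.04594286)
applied torque τ = (-0.0700, -0.1800, -0.1500)
velocity change Δv = (0.00520000, 0.00680000, 0.01000000)
F = m·Δv/dt = (1.3000, 1.7000, 2.5000)

F = (1.3000, 1.7000, 2.5000)
τ = (-0.0700, -0.1800, -0.1500)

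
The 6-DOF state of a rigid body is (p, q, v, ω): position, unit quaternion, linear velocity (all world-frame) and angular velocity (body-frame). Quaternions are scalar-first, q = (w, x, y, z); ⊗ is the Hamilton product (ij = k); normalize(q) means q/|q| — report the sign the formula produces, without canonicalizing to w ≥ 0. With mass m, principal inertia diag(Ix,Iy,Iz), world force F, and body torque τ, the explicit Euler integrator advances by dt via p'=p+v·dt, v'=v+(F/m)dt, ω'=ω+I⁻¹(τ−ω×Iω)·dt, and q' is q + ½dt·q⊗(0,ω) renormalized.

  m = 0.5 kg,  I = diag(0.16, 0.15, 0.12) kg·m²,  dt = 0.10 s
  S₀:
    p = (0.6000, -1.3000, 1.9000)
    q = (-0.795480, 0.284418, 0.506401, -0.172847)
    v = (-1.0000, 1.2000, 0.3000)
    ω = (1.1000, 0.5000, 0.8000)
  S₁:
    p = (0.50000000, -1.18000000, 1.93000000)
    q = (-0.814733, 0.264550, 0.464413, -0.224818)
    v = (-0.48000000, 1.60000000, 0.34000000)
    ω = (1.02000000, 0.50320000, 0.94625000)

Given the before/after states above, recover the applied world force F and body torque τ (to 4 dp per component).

F = (2.6000, 2.0000, 0.2000)
τ = (-0.1400, 0.0400, 0.1700)

rate change Δω = (-0.08000000, 0.00320000, 0.14625000)
precession coupling = (-0.0120, 0.0352, -0.0055)
I·α + gyro = (-0.1400, 0.0400, 0.1700)
velocity change Δv = (0.52000000, 0.40000000, 0.04000000)
F = m·Δv/dt = (2.6000, 2.0000, 0.2000)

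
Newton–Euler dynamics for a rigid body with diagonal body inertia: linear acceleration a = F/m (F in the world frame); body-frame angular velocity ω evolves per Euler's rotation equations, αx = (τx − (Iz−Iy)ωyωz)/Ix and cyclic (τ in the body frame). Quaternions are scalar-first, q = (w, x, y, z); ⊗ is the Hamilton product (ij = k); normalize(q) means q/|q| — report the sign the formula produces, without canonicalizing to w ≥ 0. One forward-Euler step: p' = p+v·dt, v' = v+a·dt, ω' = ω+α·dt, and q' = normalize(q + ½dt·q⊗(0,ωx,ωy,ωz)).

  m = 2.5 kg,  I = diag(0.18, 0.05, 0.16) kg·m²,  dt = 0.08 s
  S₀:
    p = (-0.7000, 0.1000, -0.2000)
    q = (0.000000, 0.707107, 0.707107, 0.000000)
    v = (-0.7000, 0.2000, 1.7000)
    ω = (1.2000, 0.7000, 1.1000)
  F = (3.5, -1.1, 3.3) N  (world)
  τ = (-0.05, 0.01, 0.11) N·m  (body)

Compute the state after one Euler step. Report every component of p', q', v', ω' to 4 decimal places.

p' = (-0.7560, 0.1160, -0.0640)
q' = (-0.0536, 0.7364, 0.6743, -0.0141)
v' = (-0.5880, 0.1648, 1.8056)
ω' = (1.1401, 0.6738, 1.2096)

p' = p + v·dt = (-0.7560, 0.1160, -0.0640)
new velocity v' = (-0.5880, 0.1648, 1.8056)
ω×(Iω) gyroscopic = (0.0847, 0.0264, -0.1092)
α = I⁻¹(τ − ω×Iω) = (-0.7483, -0.3280, 1.3700)
ω' = ω + α·dt = (1.1401, 0.6738, 1.2096)
Hamilton product q⊗(0,ω) = (-1.3435033, 0.7778177, -0.7778177, -0.3535535)
q' = normalize(q + ½dt·q⊗(0,ω)) = (-0.0536, 0.7364, 0.6743, -0.0141)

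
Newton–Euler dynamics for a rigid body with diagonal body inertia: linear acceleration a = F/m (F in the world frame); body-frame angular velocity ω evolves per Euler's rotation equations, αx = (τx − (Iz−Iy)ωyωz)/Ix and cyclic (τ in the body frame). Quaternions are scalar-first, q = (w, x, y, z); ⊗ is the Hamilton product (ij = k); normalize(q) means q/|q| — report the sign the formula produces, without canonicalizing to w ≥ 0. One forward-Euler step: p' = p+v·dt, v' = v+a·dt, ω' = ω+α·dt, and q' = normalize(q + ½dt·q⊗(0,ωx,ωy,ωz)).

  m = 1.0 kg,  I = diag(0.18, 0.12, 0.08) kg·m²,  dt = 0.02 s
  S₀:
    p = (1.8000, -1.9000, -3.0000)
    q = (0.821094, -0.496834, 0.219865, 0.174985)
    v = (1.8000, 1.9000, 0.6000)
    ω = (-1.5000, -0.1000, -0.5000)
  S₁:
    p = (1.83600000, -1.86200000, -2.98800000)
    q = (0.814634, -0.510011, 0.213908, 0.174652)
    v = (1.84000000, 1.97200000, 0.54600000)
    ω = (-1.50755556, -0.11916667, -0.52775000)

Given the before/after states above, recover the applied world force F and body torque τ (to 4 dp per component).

rate change Δω = (-0.00755556, -0.01916667, -0.02775000)
I·α + gyro = (-0.0700, -0.0400, -0.1200)
Δv = v₁−v₀ = (0.04000000, 0.07200000, -0.05400000)
F = m·Δv/dt = (2.0000, 3.6000, -2.7000)

F = (2.0000, 3.6000, -2.7000)
τ = (-0.0700, -0.0400, -0.1200)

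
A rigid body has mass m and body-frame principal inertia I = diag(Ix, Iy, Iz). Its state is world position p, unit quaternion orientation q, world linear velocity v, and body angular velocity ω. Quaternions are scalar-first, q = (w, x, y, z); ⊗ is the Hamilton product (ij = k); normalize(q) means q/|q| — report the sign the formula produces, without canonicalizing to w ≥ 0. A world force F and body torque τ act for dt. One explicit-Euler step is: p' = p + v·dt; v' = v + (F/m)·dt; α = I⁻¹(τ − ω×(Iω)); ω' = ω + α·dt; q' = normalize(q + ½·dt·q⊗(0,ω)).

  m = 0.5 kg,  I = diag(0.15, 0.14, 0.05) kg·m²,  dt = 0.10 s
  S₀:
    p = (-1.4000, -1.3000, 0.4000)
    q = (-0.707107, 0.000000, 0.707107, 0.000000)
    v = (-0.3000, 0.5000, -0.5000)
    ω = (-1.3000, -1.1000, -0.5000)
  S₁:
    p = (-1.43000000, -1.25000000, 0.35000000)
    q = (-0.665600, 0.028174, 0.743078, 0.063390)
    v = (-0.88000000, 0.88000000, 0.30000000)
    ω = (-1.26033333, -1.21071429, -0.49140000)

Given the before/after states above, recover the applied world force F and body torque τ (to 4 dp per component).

v₁ − v₀ = (-0.58000000, 0.38000000, 0.80000000)
applied force F = (-2.9000, 1.9000, 4.0000)
ω₁ − ω₀ = (0.03966667, -0.11071429, 0.00860000)
precession coupling = (-0.0495, 0.0650, -0.0143)
applied torque τ = (0.0100, -0.0900, -0.0100)

F = (-2.9000, 1.9000, 4.0000)
τ = (0.0100, -0.0900, -0.0100)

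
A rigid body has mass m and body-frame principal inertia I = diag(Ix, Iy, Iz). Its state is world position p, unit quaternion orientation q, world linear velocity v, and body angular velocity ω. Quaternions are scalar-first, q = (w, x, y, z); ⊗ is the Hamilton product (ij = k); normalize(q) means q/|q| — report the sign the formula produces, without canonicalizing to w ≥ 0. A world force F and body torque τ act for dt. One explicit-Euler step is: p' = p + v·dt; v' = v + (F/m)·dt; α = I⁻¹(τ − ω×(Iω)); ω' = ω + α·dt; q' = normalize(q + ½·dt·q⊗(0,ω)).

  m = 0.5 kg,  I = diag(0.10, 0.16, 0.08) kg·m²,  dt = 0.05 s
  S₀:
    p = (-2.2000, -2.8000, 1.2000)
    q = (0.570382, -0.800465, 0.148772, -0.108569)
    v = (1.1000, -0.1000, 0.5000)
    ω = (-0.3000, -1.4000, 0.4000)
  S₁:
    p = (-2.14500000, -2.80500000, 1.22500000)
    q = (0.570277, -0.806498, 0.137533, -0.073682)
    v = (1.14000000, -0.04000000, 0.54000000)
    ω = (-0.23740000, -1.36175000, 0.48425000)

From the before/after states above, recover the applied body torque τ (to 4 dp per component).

ω₁ − ω₀ = (0.06260000, 0.03825000, 0.08425000)
τ = I·(Δω/dt) + ω₀×(Iω₀) = (0.1700, 0.1200, 0.1600)

τ = (0.1700, 0.1200, 0.1600)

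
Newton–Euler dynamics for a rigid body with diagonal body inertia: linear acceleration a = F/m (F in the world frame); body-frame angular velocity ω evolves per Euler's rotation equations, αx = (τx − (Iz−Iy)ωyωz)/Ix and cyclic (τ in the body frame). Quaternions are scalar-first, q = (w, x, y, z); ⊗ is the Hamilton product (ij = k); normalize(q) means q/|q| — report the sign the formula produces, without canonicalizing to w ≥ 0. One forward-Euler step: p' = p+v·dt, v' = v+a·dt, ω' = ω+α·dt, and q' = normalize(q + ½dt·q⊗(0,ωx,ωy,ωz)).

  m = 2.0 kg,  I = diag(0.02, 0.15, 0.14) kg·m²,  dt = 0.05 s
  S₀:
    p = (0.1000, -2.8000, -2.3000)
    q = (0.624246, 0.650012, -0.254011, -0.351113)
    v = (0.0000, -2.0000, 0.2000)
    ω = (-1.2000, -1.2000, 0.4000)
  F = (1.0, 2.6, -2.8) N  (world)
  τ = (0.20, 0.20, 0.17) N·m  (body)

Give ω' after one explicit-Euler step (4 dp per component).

ω' = (-0.7120, -1.1525, 0.3939)

precession coupling ω×(Iω) = (0.0048, 0.0576, 0.1872)
α = I⁻¹(τ − ω×Iω) = (9.7600, 0.9493, -0.1229)
ω' = ω + α·dt = (-0.7120, -1.1525, 0.3939)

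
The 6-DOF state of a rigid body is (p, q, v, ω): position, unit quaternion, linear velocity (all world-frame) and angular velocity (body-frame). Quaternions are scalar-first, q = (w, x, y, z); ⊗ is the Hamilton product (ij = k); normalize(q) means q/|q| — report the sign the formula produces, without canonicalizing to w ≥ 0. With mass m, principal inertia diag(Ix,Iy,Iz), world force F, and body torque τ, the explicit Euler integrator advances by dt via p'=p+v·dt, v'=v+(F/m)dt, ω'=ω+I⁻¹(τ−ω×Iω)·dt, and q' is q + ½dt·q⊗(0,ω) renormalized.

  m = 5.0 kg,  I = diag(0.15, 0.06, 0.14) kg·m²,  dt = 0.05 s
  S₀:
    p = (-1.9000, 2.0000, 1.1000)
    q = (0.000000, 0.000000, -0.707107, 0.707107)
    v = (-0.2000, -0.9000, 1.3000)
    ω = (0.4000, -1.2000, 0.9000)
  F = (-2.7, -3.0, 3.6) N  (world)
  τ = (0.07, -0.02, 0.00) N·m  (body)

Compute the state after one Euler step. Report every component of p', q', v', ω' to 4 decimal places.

gyro term ω×Iω = (-0.0864, 0.0036, 0.0432)
angular accel α = (1.0427, -0.3933, -0.3086)
ω + α·dt = (0.4521, -1.2197, 0.8846)
q⊗(0,ω) = (-1.4849247, 0.2121321, 0.2828428, 0.2828428)
q + ½dt·q⊗(0,ω), renormalized = (-0.0371, 0.0053, -0.6995, 0.7136)
new position p' = (-1.9100, 1.9550, 1.1650)
v + (F/m)dt = (-0.2270, -0.9300, 1.3360)

p' = (-1.9100, 1.9550, 1.1650)
q' = (-0.0371, 0.0053, -0.6995, 0.7136)
v' = (-0.2270, -0.9300, 1.3360)
ω' = (0.4521, -1.2197, 0.8846)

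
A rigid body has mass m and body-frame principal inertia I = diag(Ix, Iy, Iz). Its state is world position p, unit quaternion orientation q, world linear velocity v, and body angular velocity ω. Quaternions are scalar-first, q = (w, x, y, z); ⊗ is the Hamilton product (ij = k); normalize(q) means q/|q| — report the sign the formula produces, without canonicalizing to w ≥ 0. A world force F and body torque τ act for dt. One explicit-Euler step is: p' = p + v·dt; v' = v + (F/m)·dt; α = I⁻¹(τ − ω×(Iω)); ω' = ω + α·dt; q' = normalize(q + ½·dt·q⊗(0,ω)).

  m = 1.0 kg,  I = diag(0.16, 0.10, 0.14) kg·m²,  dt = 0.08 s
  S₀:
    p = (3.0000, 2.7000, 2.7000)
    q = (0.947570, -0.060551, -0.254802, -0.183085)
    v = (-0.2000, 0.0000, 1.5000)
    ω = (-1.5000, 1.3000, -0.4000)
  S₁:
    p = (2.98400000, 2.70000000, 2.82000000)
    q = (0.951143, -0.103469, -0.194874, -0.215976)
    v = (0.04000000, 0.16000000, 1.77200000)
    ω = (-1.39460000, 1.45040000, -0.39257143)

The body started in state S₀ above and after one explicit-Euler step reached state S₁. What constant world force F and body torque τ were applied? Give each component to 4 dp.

Δω = ω₁−ω₀ = (0.10540000, 0.15040000, 0.00742857)
precession coupling = (-0.0208, 0.0120, 0.1170)
τ = I·(Δω/dt) + ω₀×(Iω₀) = (0.1900, 0.2000, 0.1300)
Δv = v₁−v₀ = (0.24000000, 0.16000000, 0.27200000)
F = m·Δv/dt = (3.0000, 2.0000, 3.4000)

F = (3.0000, 2.0000, 3.4000)
τ = (0.1900, 0.2000, 0.1300)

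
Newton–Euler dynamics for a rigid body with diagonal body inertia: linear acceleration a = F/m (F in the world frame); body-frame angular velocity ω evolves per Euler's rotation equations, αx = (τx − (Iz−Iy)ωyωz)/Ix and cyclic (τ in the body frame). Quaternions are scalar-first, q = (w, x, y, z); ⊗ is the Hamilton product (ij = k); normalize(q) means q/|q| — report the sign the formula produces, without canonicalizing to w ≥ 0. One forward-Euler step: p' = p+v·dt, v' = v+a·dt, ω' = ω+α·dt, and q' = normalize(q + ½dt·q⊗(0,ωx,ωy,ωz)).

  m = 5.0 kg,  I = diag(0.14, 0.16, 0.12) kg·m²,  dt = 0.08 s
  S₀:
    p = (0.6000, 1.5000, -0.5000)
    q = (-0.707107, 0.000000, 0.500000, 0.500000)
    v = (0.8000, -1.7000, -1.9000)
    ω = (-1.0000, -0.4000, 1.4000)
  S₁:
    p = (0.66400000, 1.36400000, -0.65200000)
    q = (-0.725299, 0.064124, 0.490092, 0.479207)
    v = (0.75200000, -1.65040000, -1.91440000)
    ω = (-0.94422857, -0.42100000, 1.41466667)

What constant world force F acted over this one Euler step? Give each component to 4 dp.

F = (-3.0000, 3.1000, -0.9000)

Δv = v₁−v₀ = (-0.04800000, 0.04960000, -0.01440000)
applied force F = (-3.0000, 3.1000, -0.9000)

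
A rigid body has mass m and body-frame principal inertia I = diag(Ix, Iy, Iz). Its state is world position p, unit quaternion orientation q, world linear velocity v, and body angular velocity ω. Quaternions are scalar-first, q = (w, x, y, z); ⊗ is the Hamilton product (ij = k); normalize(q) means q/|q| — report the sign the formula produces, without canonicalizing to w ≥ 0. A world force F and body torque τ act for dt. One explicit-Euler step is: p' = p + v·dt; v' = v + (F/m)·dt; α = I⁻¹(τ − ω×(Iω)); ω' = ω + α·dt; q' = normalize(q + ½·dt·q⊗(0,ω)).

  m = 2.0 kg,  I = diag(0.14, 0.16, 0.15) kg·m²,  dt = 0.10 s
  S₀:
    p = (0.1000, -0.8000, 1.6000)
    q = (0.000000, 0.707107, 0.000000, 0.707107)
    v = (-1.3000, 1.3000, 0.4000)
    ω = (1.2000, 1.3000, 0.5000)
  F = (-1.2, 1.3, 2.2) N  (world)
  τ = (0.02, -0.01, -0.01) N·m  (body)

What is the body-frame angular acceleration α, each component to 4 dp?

α = (0.1893, -0.0250, -0.2747)

ω×(Iω) gyroscopic = (-0.0065, -0.0060, 0.0312)
angular accel α = (0.1893, -0.0250, -0.2747)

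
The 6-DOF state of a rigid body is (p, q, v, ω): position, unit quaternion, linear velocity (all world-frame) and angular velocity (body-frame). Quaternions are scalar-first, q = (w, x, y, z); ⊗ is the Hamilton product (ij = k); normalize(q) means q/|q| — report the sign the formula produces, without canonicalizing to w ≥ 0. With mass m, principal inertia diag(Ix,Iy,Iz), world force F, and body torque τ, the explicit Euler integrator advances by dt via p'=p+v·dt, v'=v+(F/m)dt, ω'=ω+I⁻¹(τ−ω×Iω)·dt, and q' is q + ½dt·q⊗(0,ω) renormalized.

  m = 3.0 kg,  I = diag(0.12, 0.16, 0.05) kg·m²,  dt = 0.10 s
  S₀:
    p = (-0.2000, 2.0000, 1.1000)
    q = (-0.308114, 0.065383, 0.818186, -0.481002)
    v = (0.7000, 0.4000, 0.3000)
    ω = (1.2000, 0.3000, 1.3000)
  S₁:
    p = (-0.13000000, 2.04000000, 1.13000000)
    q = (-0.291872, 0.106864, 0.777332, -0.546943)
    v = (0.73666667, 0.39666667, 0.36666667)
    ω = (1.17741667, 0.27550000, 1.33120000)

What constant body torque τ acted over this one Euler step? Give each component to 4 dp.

τ = (-0.0700, 0.0700, 0.0300)

Δω = ω₁−ω₀ = (-0.02258333, -0.02450000, 0.03120000)
gyro term ω₀×Iω₀ = (-0.0429, 0.1092, 0.0144)
applied torque τ = (-0.0700, 0.0700, 0.0300)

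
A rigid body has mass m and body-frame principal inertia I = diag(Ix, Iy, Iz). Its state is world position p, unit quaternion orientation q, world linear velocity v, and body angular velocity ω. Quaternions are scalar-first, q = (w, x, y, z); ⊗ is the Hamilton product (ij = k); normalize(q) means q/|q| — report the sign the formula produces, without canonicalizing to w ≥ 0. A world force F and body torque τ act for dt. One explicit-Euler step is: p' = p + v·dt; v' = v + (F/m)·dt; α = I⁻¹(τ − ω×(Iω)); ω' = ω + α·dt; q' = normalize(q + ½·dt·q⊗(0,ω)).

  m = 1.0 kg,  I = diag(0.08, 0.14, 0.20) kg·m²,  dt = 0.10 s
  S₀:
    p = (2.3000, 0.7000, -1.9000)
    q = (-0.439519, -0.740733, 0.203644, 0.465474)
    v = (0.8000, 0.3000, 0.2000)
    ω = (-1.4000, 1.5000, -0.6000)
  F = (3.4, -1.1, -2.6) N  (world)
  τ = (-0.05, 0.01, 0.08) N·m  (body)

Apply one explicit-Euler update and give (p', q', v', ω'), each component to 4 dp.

angular accel α = (0.0500, 0.7914, 1.0300)
new body rate ω' = (-1.3950, 1.5791, -0.4970)
q⊗(0,ω) = (-1.0632078, -0.2050708, -1.7553819, -0.5622865)
q + ½dt·q⊗(0,ω), renormalized = (-0.4899, -0.7467, 0.1152, 0.4349)
a = F/m = (3.4000, -1.1000, -2.6000)
p + v·dt = (2.3800, 0.7300, -1.8800)
v' = v + a·dt = (1.1400, 0.1900, -0.0600)

p' = (2.3800, 0.7300, -1.8800)
q' = (-0.4899, -0.7467, 0.1152, 0.4349)
v' = (1.1400, 0.1900, -0.0600)
ω' = (-1.3950, 1.5791, -0.4970)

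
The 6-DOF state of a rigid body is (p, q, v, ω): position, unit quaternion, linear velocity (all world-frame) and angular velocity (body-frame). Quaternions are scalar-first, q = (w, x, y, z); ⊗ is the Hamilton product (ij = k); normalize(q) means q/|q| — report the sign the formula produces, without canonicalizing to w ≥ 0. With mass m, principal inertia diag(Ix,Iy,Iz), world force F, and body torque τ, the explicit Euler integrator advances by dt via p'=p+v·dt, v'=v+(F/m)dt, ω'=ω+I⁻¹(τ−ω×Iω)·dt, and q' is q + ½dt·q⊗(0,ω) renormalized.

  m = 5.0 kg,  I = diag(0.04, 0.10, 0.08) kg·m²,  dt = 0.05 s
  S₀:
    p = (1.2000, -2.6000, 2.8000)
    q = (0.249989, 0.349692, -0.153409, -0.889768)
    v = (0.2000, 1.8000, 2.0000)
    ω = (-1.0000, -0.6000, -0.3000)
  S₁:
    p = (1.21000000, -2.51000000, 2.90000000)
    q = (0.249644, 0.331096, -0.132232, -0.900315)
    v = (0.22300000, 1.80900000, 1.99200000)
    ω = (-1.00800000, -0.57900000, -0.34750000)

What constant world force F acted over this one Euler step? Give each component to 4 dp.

F = (2.3000, 0.9000, -0.8000)

Δv = v₁−v₀ = (0.02300000, 0.00900000, -0.00800000)
F = m·Δv/dt = (2.3000, 0.9000, -0.8000)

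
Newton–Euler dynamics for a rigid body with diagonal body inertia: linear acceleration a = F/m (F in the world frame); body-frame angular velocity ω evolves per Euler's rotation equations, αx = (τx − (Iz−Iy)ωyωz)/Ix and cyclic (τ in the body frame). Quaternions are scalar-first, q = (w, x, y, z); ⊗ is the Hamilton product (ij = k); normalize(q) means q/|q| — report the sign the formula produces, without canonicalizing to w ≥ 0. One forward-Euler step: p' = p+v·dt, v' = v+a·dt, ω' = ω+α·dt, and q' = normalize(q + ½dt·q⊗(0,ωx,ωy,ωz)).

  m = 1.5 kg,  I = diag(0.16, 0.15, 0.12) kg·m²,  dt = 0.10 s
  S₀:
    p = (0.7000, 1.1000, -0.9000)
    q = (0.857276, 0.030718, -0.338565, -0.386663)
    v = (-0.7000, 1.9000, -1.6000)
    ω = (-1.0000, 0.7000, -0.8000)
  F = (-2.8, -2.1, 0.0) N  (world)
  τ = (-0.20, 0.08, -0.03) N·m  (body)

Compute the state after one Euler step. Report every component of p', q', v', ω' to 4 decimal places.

precession coupling ω×(Iω) = (0.0168, 0.0320, 0.0070)
(τ − ω×Iω)/I = (-1.3550, 0.3200, -0.3083)
ω + α·dt = (-1.1355, 0.7320, -0.8308)
Hamilton product q⊗(0,ω) = (-0.0416169, -0.3157599, 1.0113306, -1.0028832)
q + ½dt·q⊗(0,ω), renormalized = (0.8529, 0.0149, -0.2872, -0.4356)
a = (-1.8667, -1.4000, 0.0000)
p' = p + v·dt = (0.6300, 1.2900, -1.0600)
v + (F/m)dt = (-0.8867, 1.7600, -1.6000)

p' = (0.6300, 1.2900, -1.0600)
q' = (0.8529, 0.0149, -0.2872, -0.4356)
v' = (-0.8867, 1.7600, -1.6000)
ω' = (-1.1355, 0.7320, -0.8308)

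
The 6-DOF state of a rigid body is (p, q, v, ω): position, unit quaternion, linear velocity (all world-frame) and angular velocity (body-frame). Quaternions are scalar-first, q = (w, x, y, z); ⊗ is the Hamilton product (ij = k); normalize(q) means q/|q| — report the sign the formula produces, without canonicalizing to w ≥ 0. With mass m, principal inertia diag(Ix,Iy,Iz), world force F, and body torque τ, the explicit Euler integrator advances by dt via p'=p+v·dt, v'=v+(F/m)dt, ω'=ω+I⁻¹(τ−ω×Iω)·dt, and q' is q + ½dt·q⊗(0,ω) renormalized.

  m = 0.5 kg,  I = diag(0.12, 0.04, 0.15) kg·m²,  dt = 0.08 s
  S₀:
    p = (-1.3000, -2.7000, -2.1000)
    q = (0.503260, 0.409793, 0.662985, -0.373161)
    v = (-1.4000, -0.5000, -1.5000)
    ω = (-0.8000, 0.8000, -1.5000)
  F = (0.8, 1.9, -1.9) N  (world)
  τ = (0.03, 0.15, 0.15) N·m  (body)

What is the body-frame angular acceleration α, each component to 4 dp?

ω×(Iω) gyroscopic = (-0.1320, -0.0360, 0.0512)
angular accel α = (1.3500, 4.6500, 0.6587)

α = (1.3500, 4.6500, 0.6587)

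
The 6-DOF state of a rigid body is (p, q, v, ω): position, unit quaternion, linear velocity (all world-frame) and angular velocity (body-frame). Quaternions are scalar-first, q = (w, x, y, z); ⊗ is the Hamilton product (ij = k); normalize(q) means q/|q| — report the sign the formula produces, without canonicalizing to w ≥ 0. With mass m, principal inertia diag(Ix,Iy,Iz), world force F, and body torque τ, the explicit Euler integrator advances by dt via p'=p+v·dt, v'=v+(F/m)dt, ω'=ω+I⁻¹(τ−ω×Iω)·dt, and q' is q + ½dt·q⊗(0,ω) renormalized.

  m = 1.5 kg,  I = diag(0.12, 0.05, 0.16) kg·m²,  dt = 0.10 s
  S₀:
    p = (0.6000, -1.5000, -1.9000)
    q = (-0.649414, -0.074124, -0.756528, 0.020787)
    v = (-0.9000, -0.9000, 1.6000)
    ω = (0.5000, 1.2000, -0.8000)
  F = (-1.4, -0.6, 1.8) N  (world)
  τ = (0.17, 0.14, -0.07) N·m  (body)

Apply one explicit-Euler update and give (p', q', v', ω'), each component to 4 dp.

p' = (0.5100, -1.5900, -1.7400)
q' = (-0.5996, -0.0612, -0.7956, 0.0611)
v' = (-0.9933, -0.9400, 1.7200)
ω' = (0.7297, 1.4480, -0.8175)

(τ − ω×Iω)/I = (2.2967, 2.4800, -0.1750)
new body rate ω' = (0.7297, 1.4480, -0.8175)
2q̇ = q⊗(0,ω) = (0.9615252, 0.2555710, -0.8282025, 0.8088464)
q + ½dt·q⊗(0,ω), renormalized = (-0.5996, -0.0612, -0.7956, 0.0611)
p + v·dt = (0.5100, -1.5900, -1.7400)
new velocity v' = (-0.9933, -0.9400, 1.7200)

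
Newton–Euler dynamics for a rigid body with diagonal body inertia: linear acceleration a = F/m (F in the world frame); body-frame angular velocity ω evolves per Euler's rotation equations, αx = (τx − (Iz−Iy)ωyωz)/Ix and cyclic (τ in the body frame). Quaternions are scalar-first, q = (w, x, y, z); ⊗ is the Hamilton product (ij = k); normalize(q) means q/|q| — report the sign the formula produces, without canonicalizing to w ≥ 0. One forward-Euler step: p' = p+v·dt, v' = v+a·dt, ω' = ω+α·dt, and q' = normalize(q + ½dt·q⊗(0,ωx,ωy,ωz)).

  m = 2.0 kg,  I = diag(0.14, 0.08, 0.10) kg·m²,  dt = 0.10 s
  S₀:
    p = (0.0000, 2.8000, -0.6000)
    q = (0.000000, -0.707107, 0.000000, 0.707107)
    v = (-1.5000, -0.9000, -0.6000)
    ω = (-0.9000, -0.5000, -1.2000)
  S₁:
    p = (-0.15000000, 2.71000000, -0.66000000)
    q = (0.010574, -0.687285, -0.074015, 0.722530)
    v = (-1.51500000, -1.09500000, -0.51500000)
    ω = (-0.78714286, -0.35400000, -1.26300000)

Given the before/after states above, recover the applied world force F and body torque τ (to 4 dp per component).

F = (-0.3000, -3.9000, 1.7000)
τ = (0.1700, 0.1600, -0.0900)

Δω = ω₁−ω₀ = (0.11285714, 0.14600000, -0.06300000)
precession coupling = (0.0120, 0.0432, -0.0270)
I·α + gyro = (0.1700, 0.1600, -0.0900)
Δv = v₁−v₀ = (-0.01500000, -0.19500000, 0.08500000)
m·(v₁−v₀)/dt = (-0.3000, -3.9000, 1.7000)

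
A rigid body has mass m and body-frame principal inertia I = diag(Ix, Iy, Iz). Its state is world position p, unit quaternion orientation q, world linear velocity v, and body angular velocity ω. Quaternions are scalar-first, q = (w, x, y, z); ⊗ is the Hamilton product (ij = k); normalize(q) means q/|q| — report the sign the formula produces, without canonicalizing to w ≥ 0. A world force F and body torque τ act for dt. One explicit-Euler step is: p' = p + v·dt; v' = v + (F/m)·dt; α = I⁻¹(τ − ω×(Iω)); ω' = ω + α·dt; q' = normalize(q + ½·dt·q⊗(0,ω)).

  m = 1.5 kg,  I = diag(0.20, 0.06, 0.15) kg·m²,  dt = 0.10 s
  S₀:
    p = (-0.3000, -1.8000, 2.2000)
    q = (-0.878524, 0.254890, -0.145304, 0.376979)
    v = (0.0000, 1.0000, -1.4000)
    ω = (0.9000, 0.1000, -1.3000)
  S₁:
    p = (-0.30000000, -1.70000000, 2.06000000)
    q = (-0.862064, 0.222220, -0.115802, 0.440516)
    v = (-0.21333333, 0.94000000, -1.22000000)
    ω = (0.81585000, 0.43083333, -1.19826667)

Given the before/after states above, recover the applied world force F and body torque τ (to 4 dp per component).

F = (-3.2000, -0.9000, 2.7000)
τ = (-0.1800, 0.1400, 0.1400)

rate change Δω = (-0.08415000, 0.33083333, 0.10173333)
gyro term ω₀×Iω₀ = (-0.0117, -0.0585, -0.0126)
I·α + gyro = (-0.1800, 0.1400, 0.1400)
velocity change Δv = (-0.21333333, -0.06000000, 0.18000000)
applied force F = (-3.2000, -0.9000, 2.7000)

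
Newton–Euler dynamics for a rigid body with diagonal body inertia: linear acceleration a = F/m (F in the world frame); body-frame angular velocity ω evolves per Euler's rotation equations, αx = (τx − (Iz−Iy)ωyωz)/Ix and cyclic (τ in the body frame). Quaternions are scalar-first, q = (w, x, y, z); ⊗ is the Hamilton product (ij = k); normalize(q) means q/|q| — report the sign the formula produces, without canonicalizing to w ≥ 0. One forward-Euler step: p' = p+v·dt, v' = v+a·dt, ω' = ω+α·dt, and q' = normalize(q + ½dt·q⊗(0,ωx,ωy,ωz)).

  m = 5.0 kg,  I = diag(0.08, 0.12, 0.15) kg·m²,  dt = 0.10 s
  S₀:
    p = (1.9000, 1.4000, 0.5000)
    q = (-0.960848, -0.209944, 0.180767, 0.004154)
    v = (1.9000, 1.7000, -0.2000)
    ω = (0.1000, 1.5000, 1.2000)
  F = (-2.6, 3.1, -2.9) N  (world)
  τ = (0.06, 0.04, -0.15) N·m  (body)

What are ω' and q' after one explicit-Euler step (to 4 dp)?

ω' = (0.1075, 1.5403, 1.0960)
q' = (-0.9691, -0.2033, 0.1208, -0.0698)

ω×(Iω) gyroscopic = (0.0540, -0.0084, 0.0060)
α = I⁻¹(τ − ω×Iω) = (0.0750, 0.4033, -1.0400)
ω + α·dt = (0.1075, 1.5403, 1.0960)
2q̇ = q⊗(0,ω) = (-0.2551409, 0.1146046, -1.1889238, -1.4860103)
updated quaternion q' = (-0.9691, -0.2033, 0.1208, -0.0698)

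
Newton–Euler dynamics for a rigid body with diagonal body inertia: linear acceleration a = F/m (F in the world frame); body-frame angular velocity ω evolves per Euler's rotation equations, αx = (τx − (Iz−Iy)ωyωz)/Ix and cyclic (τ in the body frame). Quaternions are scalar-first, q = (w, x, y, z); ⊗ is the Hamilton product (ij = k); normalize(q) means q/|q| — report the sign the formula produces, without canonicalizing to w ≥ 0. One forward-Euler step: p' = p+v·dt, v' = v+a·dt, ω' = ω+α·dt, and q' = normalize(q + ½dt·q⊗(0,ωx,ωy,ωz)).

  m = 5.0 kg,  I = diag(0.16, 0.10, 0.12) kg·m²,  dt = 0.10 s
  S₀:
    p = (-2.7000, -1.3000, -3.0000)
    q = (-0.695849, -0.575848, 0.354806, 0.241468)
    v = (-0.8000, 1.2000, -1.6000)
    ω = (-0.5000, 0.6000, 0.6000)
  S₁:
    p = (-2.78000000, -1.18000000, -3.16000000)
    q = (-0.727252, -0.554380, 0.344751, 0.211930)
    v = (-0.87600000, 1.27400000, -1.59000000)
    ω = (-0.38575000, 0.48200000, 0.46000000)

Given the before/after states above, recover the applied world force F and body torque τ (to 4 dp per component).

F = (-3.8000, 3.7000, 0.5000)
τ = (0.1900, -0.1300, -0.1500)

v₁ − v₀ = (-0.07600000, 0.07400000, 0.01000000)
applied force F = (-3.8000, 3.7000, 0.5000)
ω₁ − ω₀ = (0.11425000, -0.11800000, -0.14000000)
ω₀×(Iω₀) = (0.0072, -0.0120, 0.0180)
I·α + gyro = (0.1900, -0.1300, -0.1500)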